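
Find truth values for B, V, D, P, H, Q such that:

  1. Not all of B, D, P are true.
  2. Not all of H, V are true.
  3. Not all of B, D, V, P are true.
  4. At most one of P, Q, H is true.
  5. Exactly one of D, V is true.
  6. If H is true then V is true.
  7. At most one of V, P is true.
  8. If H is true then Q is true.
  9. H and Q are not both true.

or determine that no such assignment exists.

B = True, V = False, D = True, P = False, H = False, Q = True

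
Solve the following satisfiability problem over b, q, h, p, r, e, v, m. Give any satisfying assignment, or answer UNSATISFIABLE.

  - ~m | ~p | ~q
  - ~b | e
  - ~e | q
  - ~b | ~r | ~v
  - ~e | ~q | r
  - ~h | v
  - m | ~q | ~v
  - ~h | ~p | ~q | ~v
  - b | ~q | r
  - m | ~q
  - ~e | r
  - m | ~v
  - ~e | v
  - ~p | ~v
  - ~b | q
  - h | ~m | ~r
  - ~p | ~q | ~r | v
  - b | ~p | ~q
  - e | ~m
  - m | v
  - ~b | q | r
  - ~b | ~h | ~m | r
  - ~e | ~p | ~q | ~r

Try b = True:
  (~b | e) forces e = True.
  (~e | q) forces q = True.
  (~e | ~q | r) forces r = True.
  (~b | ~r | ~v) forces v = False.
  clause (~e | v) is falsified — backtrack.
So b = False.
Set q = True.
  then (b | ~q | r) forces r = True.
  then (m | ~q) forces m = True.
  then (h | ~m | ~r) forces h = True.
  then (b | ~p | ~q) forces p = False.
  then (e | ~m) forces e = True.
  then (~h | v) forces v = True.
All clauses satisfied.

b=F, q=T, h=T, p=F, r=T, e=T, v=T, m=T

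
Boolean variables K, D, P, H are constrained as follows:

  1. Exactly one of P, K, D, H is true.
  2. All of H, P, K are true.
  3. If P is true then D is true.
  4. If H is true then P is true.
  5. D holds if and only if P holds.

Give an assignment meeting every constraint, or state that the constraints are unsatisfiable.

UNSATISFIABLE

Case K = True:
  (1) with K=T forces P = False.
  Constraint (2) is violated (P=F) — contradiction.
Case K = False:
  Constraint (2) is violated (K=F) — contradiction.
Both cases fail — unsatisfiable.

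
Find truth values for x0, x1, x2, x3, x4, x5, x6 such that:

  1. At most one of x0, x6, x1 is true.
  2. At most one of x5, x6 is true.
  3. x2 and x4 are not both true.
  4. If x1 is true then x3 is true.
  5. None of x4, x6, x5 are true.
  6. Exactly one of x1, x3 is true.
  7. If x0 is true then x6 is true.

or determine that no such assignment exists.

x0 = False, x1 = False, x2 = False, x3 = True, x4 = False, x5 = False, x6 = False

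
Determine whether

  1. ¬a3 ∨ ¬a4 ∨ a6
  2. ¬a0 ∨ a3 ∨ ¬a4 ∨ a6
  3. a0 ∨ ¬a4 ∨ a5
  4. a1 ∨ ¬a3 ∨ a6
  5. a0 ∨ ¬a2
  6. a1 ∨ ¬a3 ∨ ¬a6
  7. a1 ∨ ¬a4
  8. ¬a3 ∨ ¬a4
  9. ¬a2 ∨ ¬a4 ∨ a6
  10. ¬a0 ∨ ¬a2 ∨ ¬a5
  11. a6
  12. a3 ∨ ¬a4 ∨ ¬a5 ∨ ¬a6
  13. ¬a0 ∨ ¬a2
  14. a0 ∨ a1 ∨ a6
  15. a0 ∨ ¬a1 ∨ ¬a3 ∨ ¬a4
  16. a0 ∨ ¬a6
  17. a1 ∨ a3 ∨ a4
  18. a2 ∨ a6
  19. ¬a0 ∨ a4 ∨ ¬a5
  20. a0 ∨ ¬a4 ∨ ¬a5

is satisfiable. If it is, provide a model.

Unit clause (a6) forces a6 = True.
In (a0 ∨ ¬a6) only a0 is left, so a0 = True.
In (¬a0 ∨ ¬a2) only ¬a2 is left, so a2 = False.
Try a1 = False:
  (a1 ∨ ¬a3 ∨ ¬a6) forces a3 = False.
  (a1 ∨ ¬a4) forces a4 = False.
  clause (a1 ∨ a3 ∨ a4) is falsified — backtrack.
So a1 = True.
Set a3 = True.
  then (¬a3 ∨ ¬a4) forces a4 = False.
  then (¬a0 ∨ a4 ∨ ¬a5) forces a5 = False.
All clauses satisfied.

a0: True, a1: True, a2: False, a3: True, a4: False, a5: False, a6: True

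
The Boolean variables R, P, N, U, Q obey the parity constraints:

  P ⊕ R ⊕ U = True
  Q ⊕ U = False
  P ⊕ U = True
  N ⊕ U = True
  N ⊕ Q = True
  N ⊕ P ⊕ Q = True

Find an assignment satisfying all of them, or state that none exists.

R: False, P: False, N: False, U: True, Q: True

P ⊕ R ⊕ U = F ⊕ F ⊕ T = True ✓
Q ⊕ U = T ⊕ T = False ✓
P ⊕ U = F ⊕ T = True ✓
N ⊕ U = F ⊕ T = True ✓
N ⊕ Q = F ⊕ T = True ✓
N ⊕ P ⊕ Q = F ⊕ F ⊕ T = True ✓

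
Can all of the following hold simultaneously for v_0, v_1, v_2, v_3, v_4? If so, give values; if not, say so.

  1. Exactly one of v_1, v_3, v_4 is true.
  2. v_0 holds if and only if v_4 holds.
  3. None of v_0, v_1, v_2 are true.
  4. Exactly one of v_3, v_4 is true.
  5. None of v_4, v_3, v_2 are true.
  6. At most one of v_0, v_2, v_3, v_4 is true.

Case v_3 = True:
  Constraint (5) is violated (v_3=T) — contradiction.
Case v_3 = False:
  (3) forces v_0 = False.
  (2) with v_0=F forces v_4 = False.
  Constraint (4) is violated (v_3=F, v_4=F) — contradiction.
Both cases fail — unsatisfiable.

Unsatisfiable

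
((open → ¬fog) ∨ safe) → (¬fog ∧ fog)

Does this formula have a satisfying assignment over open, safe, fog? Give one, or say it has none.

open=T; safe=F; fog=T

  ((open → ¬fog) ∨ safe) → (¬fog ∧ fog) = True
    (open → ¬fog) ∨ safe = False
      open → ¬fog = False
        ¬fog = False
    ¬fog ∧ fog = False
      ¬fog = False
The formula evaluates to True.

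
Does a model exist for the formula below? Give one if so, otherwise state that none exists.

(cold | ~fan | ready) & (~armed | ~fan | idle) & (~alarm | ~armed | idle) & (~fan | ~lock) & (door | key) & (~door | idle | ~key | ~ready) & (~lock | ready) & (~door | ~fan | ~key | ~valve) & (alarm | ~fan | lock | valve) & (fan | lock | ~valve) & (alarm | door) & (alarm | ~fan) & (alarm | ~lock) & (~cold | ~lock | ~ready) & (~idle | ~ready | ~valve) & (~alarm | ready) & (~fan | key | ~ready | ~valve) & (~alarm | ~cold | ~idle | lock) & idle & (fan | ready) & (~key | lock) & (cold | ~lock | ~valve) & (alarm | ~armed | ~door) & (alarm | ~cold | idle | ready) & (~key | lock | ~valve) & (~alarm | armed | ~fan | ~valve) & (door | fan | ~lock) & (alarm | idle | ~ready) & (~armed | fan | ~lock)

Unit clause (idle) forces idle = True.
Set fan = True.
  then (~fan | ~lock) forces lock = False.
  then (alarm | ~fan) forces alarm = True.
  then (~alarm | ready) forces ready = True.
  then (~alarm | ~cold | ~idle | lock) forces cold = False.
  then (~key | lock) forces key = False.
  then (door | key) forces door = True.
  then (~idle | ~ready | ~valve) forces valve = False.
Set armed = True.
All clauses satisfied.

fan = True, lock = False, alarm = True, key = False, cold = False, door = True, ready = True, armed = True, valve = False, idle = True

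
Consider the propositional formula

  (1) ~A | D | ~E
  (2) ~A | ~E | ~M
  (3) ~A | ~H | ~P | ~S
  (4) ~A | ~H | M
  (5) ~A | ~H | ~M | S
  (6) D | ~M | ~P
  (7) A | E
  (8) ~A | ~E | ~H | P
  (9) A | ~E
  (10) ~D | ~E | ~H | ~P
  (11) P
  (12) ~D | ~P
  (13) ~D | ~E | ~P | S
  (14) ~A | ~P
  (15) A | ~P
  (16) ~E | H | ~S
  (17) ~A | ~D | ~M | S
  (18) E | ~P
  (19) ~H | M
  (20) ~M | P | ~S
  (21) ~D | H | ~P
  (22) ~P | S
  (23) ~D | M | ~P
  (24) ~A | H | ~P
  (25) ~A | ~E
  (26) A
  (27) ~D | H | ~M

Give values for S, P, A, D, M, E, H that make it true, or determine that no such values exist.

No satisfying assignment exists.

Case A = True:
  (P) forces P = True.
  Clause (~A | ~P) is falsified — contradiction.
Case A = False:
  Clause (A) is falsified — contradiction.
Both cases fail, so the formula is unsatisfiable.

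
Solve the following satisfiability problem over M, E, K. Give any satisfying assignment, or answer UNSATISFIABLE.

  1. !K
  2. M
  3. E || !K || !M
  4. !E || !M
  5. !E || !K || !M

M=T, E=F, K=F

Unit clause (!K) forces K = False.
Unit clause (M) forces M = True.
In (!E || !M) only !E is left, so E = False.
All clauses satisfied.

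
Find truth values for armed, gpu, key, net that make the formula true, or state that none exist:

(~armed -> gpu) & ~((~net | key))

armed: True, gpu: False, key: False, net: True

  ~armed -> gpu = True
    ~armed = False
  ~((~net | key)) = True
    ~net | key = False
      ~net = False
Both conjuncts True, so the formula holds.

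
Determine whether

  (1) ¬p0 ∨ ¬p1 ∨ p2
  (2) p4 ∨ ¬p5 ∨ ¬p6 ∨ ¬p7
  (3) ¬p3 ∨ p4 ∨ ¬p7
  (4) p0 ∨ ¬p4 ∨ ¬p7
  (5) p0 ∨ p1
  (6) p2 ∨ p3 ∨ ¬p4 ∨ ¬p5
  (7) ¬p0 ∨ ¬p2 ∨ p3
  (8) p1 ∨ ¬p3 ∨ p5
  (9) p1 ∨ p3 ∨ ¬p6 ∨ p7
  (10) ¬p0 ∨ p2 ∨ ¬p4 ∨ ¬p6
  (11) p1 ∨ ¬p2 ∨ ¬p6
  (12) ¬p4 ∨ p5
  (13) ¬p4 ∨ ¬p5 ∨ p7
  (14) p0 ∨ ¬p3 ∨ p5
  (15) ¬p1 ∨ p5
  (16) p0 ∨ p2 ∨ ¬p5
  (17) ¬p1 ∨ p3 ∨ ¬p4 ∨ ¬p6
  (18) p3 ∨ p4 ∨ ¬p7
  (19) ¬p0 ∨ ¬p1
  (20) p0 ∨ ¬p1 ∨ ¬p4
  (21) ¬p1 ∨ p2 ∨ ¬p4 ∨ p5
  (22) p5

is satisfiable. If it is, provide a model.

Unit clause (p5) forces p5 = True.
Set p0 = False.
  then (p0 ∨ p1) forces p1 = True.
  then (p0 ∨ p2 ∨ ¬p5) forces p2 = True.
  then (p0 ∨ ¬p1 ∨ ¬p4) forces p4 = False.
Set p3 = True.
  then (¬p3 ∨ p4 ∨ ¬p7) forces p7 = False.
Set p6 = False.
All clauses satisfied.

p0=F, p1=T, p2=T, p3=T, p4=F, p5=T, p6=F, p7=F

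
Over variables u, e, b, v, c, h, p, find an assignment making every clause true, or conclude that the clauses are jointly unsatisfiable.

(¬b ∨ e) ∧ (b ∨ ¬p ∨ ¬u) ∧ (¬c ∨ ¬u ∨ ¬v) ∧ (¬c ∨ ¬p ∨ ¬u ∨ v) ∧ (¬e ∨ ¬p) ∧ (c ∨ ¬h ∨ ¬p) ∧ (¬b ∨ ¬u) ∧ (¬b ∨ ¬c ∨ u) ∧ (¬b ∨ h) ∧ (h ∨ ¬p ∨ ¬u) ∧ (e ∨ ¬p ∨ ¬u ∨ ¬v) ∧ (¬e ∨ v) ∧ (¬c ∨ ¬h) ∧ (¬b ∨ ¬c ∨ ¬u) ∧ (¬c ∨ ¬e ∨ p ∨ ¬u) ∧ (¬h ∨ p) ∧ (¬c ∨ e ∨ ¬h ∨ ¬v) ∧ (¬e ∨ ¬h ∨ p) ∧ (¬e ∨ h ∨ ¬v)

u=T, e=F, b=F, v=F, c=T, h=F, p=F

Set u = True.
  then (¬b ∨ ¬u) forces b = False.
  then (b ∨ ¬p ∨ ¬u) forces p = False.
  then (¬h ∨ p) forces h = False.
Try e = True:
  (¬e ∨ v) forces v = True.
  clause (¬e ∨ h ∨ ¬v) is falsified — backtrack.
So e = False.
Set v = False.
Set c = True.
All clauses satisfied.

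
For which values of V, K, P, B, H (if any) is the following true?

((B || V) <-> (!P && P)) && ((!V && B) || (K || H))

V = False, K = False, P = True, B = False, H = True

  (B || V) <-> (!P && P) = True
    B || V = False
    !P && P = False
      !P = False
  (!V && B) || (K || H) = True
    !V && B = False
      !V = True
    K || H = True
Both conjuncts True, so the formula holds.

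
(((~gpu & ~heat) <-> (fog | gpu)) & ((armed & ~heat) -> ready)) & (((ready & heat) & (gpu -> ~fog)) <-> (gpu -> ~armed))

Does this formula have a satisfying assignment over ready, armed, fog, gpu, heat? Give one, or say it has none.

ready = True; armed = False; fog = False; gpu = False; heat = True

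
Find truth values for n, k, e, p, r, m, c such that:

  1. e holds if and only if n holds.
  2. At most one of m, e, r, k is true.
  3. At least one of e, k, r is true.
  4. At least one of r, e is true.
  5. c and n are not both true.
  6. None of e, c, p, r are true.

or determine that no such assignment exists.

Case r = True:
  Constraint (6) is violated (r=T) — contradiction.
Case r = False:
  (4) with r=F forces e = True.
  Constraint (6) is violated (e=T) — contradiction.
Both cases fail — unsatisfiable.

Unsatisfiable — no assignment works.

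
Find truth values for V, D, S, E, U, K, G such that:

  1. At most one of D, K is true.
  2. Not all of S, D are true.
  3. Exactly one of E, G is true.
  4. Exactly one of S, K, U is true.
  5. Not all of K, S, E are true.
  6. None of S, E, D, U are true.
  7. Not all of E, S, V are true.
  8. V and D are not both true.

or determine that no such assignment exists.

V: False, D: False, S: False, E: False, U: False, K: True, G: True

  (1) {D, K}: 1 true — at most one ✓
  (2) {S, D}: 0/2 true — not all ✓
  (3) {E, G}: 1 true — exactly one ✓
  (4) {S, K, U}: 1 true — exactly one ✓
  (5) {K, S, E}: 1/3 true — not all ✓
  (6) {S, E, D, U}: 0 true — none ✓
  (7) {E, S, V}: 0/3 true — not all ✓
  (8) V=F, D=F — not both ✓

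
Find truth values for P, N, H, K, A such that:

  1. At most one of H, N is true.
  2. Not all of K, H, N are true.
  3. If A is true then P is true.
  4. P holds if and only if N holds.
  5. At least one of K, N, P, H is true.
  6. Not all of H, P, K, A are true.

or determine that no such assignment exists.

P = True; N = True; H = False; K = True; A = True

  (1) {H, N}: 1 true — at most one ✓
  (2) {K, H, N}: 2/3 true — not all ✓
  (3) A=T ⇒ P: T ✓
  (4) P=T, N=T — same ✓
  (5) {K, N, P, H}: 3 true — at least one ✓
  (6) {H, P, K, A}: 3/4 true — not all ✓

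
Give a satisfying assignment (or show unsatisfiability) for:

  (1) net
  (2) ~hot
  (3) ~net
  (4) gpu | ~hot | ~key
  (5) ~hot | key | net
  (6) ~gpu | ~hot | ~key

No satisfying assignment exists.

Case net = True:
  Clause (~net) is falsified — contradiction.
Case net = False:
  Clause (net) is falsified — contradiction.
Both cases fail, so the formula is unsatisfiable.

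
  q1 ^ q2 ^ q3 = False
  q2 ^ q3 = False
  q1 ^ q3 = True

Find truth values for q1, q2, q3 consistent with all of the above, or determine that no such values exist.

q1 = False; q2 = True; q3 = True

q1 ^ q2 ^ q3 = F ^ T ^ T = False ✓
q2 ^ q3 = T ^ T = False ✓
q1 ^ q3 = F ^ T = True ✓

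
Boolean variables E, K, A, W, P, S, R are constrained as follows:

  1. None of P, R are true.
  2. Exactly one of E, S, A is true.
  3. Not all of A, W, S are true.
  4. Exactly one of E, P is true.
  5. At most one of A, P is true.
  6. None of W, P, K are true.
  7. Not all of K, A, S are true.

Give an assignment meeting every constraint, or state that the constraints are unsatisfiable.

E: True, K: False, A: False, W: False, P: False, S: False, R: False

  (1) {P, R}: 0 true — none ✓
  (2) {E, S, A}: 1 true — exactly one ✓
  (3) {A, W, S}: 0/3 true — not all ✓
  (4) {E, P}: 1 true — exactly one ✓
  (5) {A, P}: 0 true — at most one ✓
  (6) {W, P, K}: 0 true — none ✓
  (7) {K, A, S}: 0/3 true — not all ✓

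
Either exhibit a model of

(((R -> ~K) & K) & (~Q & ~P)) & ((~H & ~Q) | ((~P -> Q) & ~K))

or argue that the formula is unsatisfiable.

R = False, K = True, P = False, Q = False, H = False

  ((R -> ~K) & K) & (~Q & ~P) = True
    (R -> ~K) & K = True
      R -> ~K = True
        ~K = False
    ~Q & ~P = True
      ~Q = True
      ~P = True
  (~H & ~Q) | ((~P -> Q) & ~K) = True
    ~H & ~Q = True
      ~H = True
      ~Q = True
    (~P -> Q) & ~K = False
      ~P -> Q = False
        ~P = True
      ~K = False
Both conjuncts True, so the formula holds.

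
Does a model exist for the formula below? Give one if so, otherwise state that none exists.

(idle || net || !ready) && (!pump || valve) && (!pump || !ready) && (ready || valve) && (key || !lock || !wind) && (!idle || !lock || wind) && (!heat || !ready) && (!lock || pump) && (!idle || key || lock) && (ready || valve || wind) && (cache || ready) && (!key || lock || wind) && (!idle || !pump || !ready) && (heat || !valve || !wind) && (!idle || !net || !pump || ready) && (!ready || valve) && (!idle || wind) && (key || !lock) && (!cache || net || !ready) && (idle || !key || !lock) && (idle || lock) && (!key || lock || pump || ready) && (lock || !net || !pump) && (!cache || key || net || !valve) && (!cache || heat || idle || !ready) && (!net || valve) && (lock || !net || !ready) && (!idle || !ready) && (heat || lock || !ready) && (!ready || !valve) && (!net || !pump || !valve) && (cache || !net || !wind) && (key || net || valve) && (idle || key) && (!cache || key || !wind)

lock=F, heat=T, pump=T, net=F, ready=F, cache=T, wind=T, idle=T, key=T, valve=T

Set lock = False.
  then (idle || lock) forces idle = True.
  then (!idle || !ready) forces ready = False.
  then (ready || valve) forces valve = True.
  then (!idle || key || lock) forces key = True.
  then (cache || ready) forces cache = True.
  then (!key || lock || wind) forces wind = True.
  then (heat || !valve || !wind) forces heat = True.
  then (!key || lock || pump || ready) forces pump = True.
  then (lock || !net || !pump) forces net = False.
All clauses satisfied.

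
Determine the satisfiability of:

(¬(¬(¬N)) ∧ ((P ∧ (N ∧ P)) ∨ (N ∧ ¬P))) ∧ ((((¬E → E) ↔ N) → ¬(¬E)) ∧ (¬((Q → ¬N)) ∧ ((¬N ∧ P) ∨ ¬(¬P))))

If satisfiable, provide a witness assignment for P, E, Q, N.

Case N = True: the conjunct ¬(¬(¬N)) becomes ¬(¬False) = False.
Case N = False: the conjunct (P ∧ (N ∧ P)) ∨ (N ∧ ¬P) becomes (P ∧ False) ∨ (False ∧ ¬P) = False.
Both cases fail — unsatisfiable.

The formula is unsatisfiable.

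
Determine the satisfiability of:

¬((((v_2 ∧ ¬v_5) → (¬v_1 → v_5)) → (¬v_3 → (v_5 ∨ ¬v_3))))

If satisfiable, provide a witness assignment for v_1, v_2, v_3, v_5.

Case v_3 = True: the formula becomes ¬((((v_2 ∧ ¬v_5) → (¬v_1 → v_5)) → True)) = False.
Case v_3 = False: the formula becomes ¬((((v_2 ∧ ¬v_5) → (¬v_1 → v_5)) → True)) = False.
Both cases fail — unsatisfiable.

UNSATISFIABLE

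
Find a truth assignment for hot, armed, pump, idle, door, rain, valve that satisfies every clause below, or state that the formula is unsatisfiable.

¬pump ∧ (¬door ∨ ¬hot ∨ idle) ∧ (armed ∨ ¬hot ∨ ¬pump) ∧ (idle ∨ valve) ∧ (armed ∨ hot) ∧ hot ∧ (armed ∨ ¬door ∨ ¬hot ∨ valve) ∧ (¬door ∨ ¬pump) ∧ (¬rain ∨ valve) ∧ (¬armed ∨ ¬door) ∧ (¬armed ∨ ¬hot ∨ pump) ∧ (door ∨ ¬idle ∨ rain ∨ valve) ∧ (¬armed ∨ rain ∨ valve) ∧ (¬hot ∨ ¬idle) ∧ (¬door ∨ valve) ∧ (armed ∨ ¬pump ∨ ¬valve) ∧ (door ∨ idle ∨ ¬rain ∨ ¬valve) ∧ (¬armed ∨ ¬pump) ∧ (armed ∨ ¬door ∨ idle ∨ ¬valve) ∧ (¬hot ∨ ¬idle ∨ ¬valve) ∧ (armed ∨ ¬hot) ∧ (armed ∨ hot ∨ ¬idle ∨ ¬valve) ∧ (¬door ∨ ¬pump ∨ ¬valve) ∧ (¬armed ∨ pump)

No satisfying assignment exists.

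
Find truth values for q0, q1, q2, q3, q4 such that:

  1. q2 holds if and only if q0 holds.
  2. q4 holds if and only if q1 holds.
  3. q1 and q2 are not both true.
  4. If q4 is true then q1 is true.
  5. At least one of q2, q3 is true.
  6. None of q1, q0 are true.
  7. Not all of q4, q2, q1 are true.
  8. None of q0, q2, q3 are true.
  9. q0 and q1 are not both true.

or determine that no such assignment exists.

Unsatisfiable

Case q3 = True:
  Constraint (8) is violated (q3=T) — contradiction.
Case q3 = False:
  (5) with q3=F forces q2 = True.
  Constraint (8) is violated (q2=T) — contradiction.
Both cases fail — unsatisfiable.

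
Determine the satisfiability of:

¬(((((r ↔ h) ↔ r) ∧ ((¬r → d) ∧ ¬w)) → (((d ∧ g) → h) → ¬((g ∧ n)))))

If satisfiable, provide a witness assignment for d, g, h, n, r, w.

d=T, g=T, h=T, n=T, r=F, w=F

  ¬(((((r ↔ h) ↔ r) ∧ ((¬r → d) ∧ ¬w)) → (((d ∧ g) → h) → ¬((g ∧ n))))) = True
    (((r ↔ h) ↔ r) ∧ ((¬r → d) ∧ ¬w)) → (((d ∧ g) → h) → ¬((g ∧ n))) = False
      ((r ↔ h) ↔ r) ∧ ((¬r → d) ∧ ¬w) = True
        (r ↔ h) ↔ r = True
          r ↔ h = False
        (¬r → d) ∧ ¬w = True
          ¬r → d = True
            ¬r = True
          ¬w = True
      ((d ∧ g) → h) → ¬((g ∧ n)) = False
        (d ∧ g) → h = True
          d ∧ g = True
        ¬((g ∧ n)) = False
          g ∧ n = True
The formula evaluates to True.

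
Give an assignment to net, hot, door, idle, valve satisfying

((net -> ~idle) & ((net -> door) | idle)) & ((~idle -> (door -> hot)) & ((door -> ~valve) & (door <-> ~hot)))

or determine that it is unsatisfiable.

net: False, hot: True, door: False, idle: False, valve: False

  (net -> ~idle) & ((net -> door) | idle) = True
    net -> ~idle = True
      ~idle = True
    (net -> door) | idle = True
      net -> door = True
  (~idle -> (door -> hot)) & ((door -> ~valve) & (door <-> ~hot)) = True
    ~idle -> (door -> hot) = True
      ~idle = True
      door -> hot = True
    (door -> ~valve) & (door <-> ~hot) = True
      door -> ~valve = True
        ~valve = True
      door <-> ~hot = True
        ~hot = False
Both conjuncts True, so the formula holds.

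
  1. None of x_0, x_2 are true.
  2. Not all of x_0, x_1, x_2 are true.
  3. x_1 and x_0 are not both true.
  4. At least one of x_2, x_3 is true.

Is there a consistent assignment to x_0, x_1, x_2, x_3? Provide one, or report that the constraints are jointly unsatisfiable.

x_0: False, x_1: True, x_2: False, x_3: True

  (1) {x_0, x_2}: 0 true — none ✓
  (2) {x_0, x_1, x_2}: 1/3 true — not all ✓
  (3) x_1=T, x_0=F — not both ✓
  (4) {x_2, x_3}: 1 true — at least one ✓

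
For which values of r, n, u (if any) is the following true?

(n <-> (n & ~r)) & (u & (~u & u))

Case u = True: the conjunct ~u is False.
Case u = False: the conjunct u is False.
Both cases fail — unsatisfiable.

The formula is unsatisfiable.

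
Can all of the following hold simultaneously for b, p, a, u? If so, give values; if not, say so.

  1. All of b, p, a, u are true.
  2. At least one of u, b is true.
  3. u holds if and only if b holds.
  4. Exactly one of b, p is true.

Unsatisfiable — no assignment works.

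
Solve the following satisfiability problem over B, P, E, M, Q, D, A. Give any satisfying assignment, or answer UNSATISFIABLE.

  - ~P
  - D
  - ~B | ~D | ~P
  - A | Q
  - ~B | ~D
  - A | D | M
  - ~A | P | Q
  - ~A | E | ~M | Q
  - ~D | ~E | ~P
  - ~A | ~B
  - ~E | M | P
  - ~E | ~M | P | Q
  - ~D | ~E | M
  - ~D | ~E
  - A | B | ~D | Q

B=F, P=F, E=F, M=F, Q=T, D=T, A=F

Unit clause (~P) forces P = False.
Unit clause (D) forces D = True.
In (~B | ~D) only ~B is left, so B = False.
In (~D | ~E) only ~E is left, so E = False.
Set M = False.
Set Q = True.
Set A = False.
All clauses satisfied.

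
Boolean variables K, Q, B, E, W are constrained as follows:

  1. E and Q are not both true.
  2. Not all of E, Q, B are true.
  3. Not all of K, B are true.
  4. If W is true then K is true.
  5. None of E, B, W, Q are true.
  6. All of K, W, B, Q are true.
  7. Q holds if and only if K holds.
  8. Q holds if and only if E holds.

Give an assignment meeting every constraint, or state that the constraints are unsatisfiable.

Unsatisfiable — no assignment works.

Case Q = True:
  Constraint (5) is violated (Q=T) — contradiction.
Case Q = False:
  Constraint (6) is violated (Q=F) — contradiction.
Both cases fail — unsatisfiable.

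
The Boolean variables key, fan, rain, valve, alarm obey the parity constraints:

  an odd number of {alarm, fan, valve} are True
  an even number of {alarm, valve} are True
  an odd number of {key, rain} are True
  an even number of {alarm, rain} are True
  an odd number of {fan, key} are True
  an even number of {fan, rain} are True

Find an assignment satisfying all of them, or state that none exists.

key=F; fan=T; rain=T; valve=T; alarm=T

{alarm, fan, valve}: 3 true → odd ✓
{alarm, valve}: 2 true → even ✓
{key, rain}: 1 true → odd ✓
{alarm, rain}: 2 true → even ✓
{fan, key}: 1 true → odd ✓
{fan, rain}: 2 true → even ✓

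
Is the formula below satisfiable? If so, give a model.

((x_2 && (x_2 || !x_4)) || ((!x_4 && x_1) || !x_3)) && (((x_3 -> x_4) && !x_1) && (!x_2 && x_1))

UNSATISFIABLE

Case x_1 = True: the conjunct !x_1 is False.
Case x_1 = False: the conjunct x_1 is False.
Both cases fail — unsatisfiable.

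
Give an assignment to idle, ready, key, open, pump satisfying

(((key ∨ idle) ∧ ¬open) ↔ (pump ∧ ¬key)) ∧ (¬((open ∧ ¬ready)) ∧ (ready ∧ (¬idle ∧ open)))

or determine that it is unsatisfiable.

idle=F, ready=T, key=T, open=T, pump=F

  ((key ∨ idle) ∧ ¬open) ↔ (pump ∧ ¬key) = True
    (key ∨ idle) ∧ ¬open = False
      key ∨ idle = True
      ¬open = False
    pump ∧ ¬key = False
      ¬key = False
  ¬((open ∧ ¬ready)) ∧ (ready ∧ (¬idle ∧ open)) = True
    ¬((open ∧ ¬ready)) = True
      open ∧ ¬ready = False
        ¬ready = False
    ready ∧ (¬idle ∧ open) = True
      ¬idle ∧ open = True
        ¬idle = True
Both conjuncts True, so the formula holds.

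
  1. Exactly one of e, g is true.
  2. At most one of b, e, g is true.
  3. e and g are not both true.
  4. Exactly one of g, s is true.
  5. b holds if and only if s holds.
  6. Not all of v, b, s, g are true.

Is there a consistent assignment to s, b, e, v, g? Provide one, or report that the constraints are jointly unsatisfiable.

s=F, b=F, e=F, v=T, g=T

  (1) {e, g}: 1 true — exactly one ✓
  (2) {b, e, g}: 1 true — at most one ✓
  (3) e=F, g=T — not both ✓
  (4) {g, s}: 1 true — exactly one ✓
  (5) b=F, s=F — same ✓
  (6) {v, b, s, g}: 2/4 true — not all ✓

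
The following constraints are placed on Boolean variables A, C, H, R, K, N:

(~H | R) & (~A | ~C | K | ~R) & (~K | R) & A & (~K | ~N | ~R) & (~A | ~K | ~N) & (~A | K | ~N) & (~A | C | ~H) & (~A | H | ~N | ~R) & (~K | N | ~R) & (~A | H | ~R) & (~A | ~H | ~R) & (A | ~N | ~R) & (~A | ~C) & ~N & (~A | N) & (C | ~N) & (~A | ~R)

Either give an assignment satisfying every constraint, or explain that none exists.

UNSATISFIABLE

Case N = True:
  Clause (~N) is falsified — contradiction.
Case N = False:
  (A) forces A = True.
  Clause (~A | N) is falsified — contradiction.
Both cases fail, so the formula is unsatisfiable.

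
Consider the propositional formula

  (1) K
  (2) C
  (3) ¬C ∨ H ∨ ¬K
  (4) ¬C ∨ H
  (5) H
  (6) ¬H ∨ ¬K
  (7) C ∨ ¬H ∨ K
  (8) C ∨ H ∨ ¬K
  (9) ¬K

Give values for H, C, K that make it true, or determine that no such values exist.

Case K = True:
  Clause (¬K) is falsified — contradiction.
Case K = False:
  Clause (K) is falsified — contradiction.
Both cases fail, so the formula is unsatisfiable.

Unsatisfiable — no assignment works.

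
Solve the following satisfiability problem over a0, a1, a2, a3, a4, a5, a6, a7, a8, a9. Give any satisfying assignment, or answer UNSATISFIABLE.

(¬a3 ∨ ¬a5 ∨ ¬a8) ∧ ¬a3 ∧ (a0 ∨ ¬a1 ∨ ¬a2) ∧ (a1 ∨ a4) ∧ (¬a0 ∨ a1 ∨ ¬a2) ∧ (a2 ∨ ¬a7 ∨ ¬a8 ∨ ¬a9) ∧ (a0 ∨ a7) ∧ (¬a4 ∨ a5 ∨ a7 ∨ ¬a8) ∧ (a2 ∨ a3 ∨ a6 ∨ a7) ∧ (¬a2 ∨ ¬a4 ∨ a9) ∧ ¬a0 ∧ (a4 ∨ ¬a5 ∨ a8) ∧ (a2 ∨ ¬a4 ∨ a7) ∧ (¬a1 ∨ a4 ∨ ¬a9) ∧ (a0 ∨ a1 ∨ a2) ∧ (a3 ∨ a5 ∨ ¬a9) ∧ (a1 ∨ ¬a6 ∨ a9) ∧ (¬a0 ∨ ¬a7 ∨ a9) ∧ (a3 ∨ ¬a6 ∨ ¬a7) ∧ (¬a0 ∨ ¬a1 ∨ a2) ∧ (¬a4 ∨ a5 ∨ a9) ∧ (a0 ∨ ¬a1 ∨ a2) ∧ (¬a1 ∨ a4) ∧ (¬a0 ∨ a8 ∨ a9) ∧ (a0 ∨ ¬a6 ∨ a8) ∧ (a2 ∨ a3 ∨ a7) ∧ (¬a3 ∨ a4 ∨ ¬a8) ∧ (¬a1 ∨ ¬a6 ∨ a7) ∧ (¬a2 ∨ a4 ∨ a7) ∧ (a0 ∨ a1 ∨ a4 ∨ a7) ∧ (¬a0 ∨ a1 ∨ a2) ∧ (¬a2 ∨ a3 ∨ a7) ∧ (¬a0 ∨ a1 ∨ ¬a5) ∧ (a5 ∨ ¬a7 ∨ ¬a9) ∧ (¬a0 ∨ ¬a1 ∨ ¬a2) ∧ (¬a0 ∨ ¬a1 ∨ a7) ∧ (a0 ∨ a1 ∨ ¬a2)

Case a2 = True:
  (¬a3) forces a3 = False.
  (¬a0) forces a0 = False.
  (a0 ∨ ¬a1 ∨ ¬a2) forces a1 = False.
  Clause (a0 ∨ a1 ∨ ¬a2) is falsified — contradiction.
Case a2 = False:
  (¬a3) forces a3 = False.
  (¬a0) forces a0 = False.
  (a0 ∨ a7) forces a7 = True.
  (a0 ∨ a1 ∨ a2) forces a1 = True.
  Clause (a0 ∨ ¬a1 ∨ a2) is falsified — contradiction.
Both cases fail, so the formula is unsatisfiable.

The formula is unsatisfiable.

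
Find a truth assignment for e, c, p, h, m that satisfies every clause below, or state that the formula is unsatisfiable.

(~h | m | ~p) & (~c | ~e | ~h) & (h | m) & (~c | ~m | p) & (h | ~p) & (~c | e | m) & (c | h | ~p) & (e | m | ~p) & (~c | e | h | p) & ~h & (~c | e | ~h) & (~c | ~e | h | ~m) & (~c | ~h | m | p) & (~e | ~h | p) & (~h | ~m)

Unit clause (~h) forces h = False.
In (h | m) only m is left, so m = True.
In (h | ~p) only ~p is left, so p = False.
In (~c | ~m | p) only ~c is left, so c = False.
Set e = False.
All clauses satisfied.

e=F; c=F; p=F; h=F; m=T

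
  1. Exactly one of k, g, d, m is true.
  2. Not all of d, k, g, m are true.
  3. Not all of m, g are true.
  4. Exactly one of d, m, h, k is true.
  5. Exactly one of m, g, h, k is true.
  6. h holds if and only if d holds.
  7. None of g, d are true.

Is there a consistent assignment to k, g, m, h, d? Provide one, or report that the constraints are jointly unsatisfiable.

k=F, g=F, m=T, h=F, d=F

  (1) {k, g, d, m}: 1 true — exactly one ✓
  (2) {d, k, g, m}: 1/4 true — not all ✓
  (3) {m, g}: 1/2 true — not all ✓
  (4) {d, m, h, k}: 1 true — exactly one ✓
  (5) {m, g, h, k}: 1 true — exactly one ✓
  (6) h=F, d=F — same ✓
  (7) {g, d}: 0 true — none ✓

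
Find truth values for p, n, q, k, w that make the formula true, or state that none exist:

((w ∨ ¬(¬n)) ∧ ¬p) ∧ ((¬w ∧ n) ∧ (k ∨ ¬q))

p = False, n = True, q = False, k = False, w = False

  (w ∨ ¬(¬n)) ∧ ¬p = True
    w ∨ ¬(¬n) = True
      ¬(¬n) = True
        ¬n = False
    ¬p = True
  (¬w ∧ n) ∧ (k ∨ ¬q) = True
    ¬w ∧ n = True
      ¬w = True
    k ∨ ¬q = True
      ¬q = True
Both conjuncts True, so the formula holds.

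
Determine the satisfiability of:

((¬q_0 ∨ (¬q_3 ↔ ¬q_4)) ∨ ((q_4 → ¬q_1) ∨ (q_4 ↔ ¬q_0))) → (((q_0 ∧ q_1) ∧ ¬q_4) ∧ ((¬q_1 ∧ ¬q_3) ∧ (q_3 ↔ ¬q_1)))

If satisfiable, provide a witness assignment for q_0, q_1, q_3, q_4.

q_0: True, q_1: True, q_3: False, q_4: True

  ((¬q_0 ∨ (¬q_3 ↔ ¬q_4)) ∨ ((q_4 → ¬q_1) ∨ (q_4 ↔ ¬q_0))) → (((q_0 ∧ q_1) ∧ ¬q_4) ∧ ((¬q_1 ∧ ¬q_3) ∧ (q_3 ↔ ¬q_1))) = True
    (¬q_0 ∨ (¬q_3 ↔ ¬q_4)) ∨ ((q_4 → ¬q_1) ∨ (q_4 ↔ ¬q_0)) = False
      ¬q_0 ∨ (¬q_3 ↔ ¬q_4) = False
        ¬q_0 = False
        ¬q_3 ↔ ¬q_4 = False
          ¬q_3 = True
          ¬q_4 = False
      (q_4 → ¬q_1) ∨ (q_4 ↔ ¬q_0) = False
        q_4 → ¬q_1 = False
          ¬q_1 = False
        q_4 ↔ ¬q_0 = False
          ¬q_0 = False
    ((q_0 ∧ q_1) ∧ ¬q_4) ∧ ((¬q_1 ∧ ¬q_3) ∧ (q_3 ↔ ¬q_1)) = False
      (q_0 ∧ q_1) ∧ ¬q_4 = False
        q_0 ∧ q_1 = True
        ¬q_4 = False
      (¬q_1 ∧ ¬q_3) ∧ (q_3 ↔ ¬q_1) = False
        ¬q_1 ∧ ¬q_3 = False
          ¬q_1 = False
          ¬q_3 = True
        q_3 ↔ ¬q_1 = True
          ¬q_1 = False
The formula evaluates to True.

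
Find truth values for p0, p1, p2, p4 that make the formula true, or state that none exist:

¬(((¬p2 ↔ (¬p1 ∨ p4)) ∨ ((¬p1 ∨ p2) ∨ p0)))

p0: False, p1: True, p2: False, p4: False

  ¬(((¬p2 ↔ (¬p1 ∨ p4)) ∨ ((¬p1 ∨ p2) ∨ p0))) = True
    (¬p2 ↔ (¬p1 ∨ p4)) ∨ ((¬p1 ∨ p2) ∨ p0) = False
      ¬p2 ↔ (¬p1 ∨ p4) = False
        ¬p2 = True
        ¬p1 ∨ p4 = False
          ¬p1 = False
      (¬p1 ∨ p2) ∨ p0 = False
        ¬p1 ∨ p2 = False
          ¬p1 = False
The formula evaluates to True.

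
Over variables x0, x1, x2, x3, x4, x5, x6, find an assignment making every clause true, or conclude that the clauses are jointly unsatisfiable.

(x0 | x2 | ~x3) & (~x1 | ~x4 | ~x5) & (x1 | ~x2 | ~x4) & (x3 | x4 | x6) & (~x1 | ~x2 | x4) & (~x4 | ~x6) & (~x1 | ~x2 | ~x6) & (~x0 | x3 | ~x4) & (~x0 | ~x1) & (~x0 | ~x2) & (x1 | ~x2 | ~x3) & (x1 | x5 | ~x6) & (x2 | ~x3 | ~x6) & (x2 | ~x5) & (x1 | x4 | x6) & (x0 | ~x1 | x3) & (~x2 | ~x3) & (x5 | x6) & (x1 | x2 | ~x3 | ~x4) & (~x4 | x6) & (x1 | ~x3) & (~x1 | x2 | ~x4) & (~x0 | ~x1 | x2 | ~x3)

x0 = False, x1 = False, x2 = True, x3 = False, x4 = False, x5 = True, x6 = True

Try x0 = True:
  (~x0 | ~x1) forces x1 = False.
  (~x0 | ~x2) forces x2 = False.
  (x2 | ~x5) forces x5 = False.
  (x1 | x5 | ~x6) forces x6 = False.
  clause (x5 | x6) is falsified — backtrack.
So x0 = False.
Try x1 = True:
  (x0 | ~x1 | x3) forces x3 = True.
  (x0 | x2 | ~x3) forces x2 = True.
  clause (~x2 | ~x3) is falsified — backtrack.
So x1 = False.
  then (x1 | ~x3) forces x3 = False.
Set x2 = True.
  then (x1 | ~x2 | ~x4) forces x4 = False.
  then (x3 | x4 | x6) forces x6 = True.
  then (x1 | x5 | ~x6) forces x5 = True.
All clauses satisfied.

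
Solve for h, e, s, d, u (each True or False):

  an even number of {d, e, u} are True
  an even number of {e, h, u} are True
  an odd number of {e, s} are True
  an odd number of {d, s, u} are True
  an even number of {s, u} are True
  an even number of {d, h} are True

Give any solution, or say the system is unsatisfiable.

h = True; e = False; s = True; d = True; u = True

{d, e, u}: 2 true → even ✓
{e, h, u}: 2 true → even ✓
{e, s}: 1 true → odd ✓
{d, s, u}: 3 true → odd ✓
{s, u}: 2 true → even ✓
{d, h}: 2 true → even ✓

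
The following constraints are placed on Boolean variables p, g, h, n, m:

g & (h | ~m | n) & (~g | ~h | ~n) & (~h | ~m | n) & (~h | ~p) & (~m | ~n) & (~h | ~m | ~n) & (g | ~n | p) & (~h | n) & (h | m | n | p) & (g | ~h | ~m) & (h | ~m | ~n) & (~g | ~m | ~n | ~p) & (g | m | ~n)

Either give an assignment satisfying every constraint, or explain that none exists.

p = True, g = True, h = False, n = True, m = False

Unit clause (g) forces g = True.
Set p = True.
  then (~h | ~p) forces h = False.
Set n = True.
  then (~m | ~n) forces m = False.
All clauses satisfied.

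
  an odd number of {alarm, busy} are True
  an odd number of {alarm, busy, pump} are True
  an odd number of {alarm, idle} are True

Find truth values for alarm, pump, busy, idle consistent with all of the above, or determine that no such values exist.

alarm = False, pump = False, busy = True, idle = True

{alarm, busy}: 1 true → odd ✓
{alarm, busy, pump}: 1 true → odd ✓
{alarm, idle}: 1 true → odd ✓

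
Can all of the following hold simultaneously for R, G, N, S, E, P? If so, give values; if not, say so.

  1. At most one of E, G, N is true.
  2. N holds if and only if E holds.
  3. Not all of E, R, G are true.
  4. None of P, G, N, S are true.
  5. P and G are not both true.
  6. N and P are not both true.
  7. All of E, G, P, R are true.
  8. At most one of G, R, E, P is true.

UNSATISFIABLE

Case G = True:
  Constraint (4) is violated (G=T) — contradiction.
Case G = False:
  Constraint (7) is violated (G=F) — contradiction.
Both cases fail — unsatisfiable.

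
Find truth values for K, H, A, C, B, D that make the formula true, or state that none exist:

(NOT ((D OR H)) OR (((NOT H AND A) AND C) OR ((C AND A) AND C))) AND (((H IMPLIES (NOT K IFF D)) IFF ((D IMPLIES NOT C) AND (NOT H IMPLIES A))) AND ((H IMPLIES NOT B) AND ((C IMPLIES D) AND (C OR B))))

K=T, H=F, A=T, C=F, B=T, D=F

  NOT ((D OR H)) OR (((NOT H AND A) AND C) OR ((C AND A) AND C)) = True
    NOT ((D OR H)) = True
      D OR H = False
    ((NOT H AND A) AND C) OR ((C AND A) AND C) = False
      (NOT H AND A) AND C = False
        NOT H AND A = True
          NOT H = True
      (C AND A) AND C = False
        C AND A = False
  ((H IMPLIES (NOT K IFF D)) IFF ((D IMPLIES NOT C) AND (NOT H IMPLIES A))) AND ((H IMPLIES NOT B) AND ((C IMPLIES D) AND (C OR B))) = True
    (H IMPLIES (NOT K IFF D)) IFF ((D IMPLIES NOT C) AND (NOT H IMPLIES A)) = True
      H IMPLIES (NOT K IFF D) = True
        NOT K IFF D = True
          NOT K = False
      (D IMPLIES NOT C) AND (NOT H IMPLIES A) = True
        D IMPLIES NOT C = True
          NOT C = True
        NOT H IMPLIES A = True
          NOT H = True
    (H IMPLIES NOT B) AND ((C IMPLIES D) AND (C OR B)) = True
      H IMPLIES NOT B = True
        NOT B = False
      (C IMPLIES D) AND (C OR B) = True
        C IMPLIES D = True
        C OR B = True
Both conjuncts True, so the formula holds.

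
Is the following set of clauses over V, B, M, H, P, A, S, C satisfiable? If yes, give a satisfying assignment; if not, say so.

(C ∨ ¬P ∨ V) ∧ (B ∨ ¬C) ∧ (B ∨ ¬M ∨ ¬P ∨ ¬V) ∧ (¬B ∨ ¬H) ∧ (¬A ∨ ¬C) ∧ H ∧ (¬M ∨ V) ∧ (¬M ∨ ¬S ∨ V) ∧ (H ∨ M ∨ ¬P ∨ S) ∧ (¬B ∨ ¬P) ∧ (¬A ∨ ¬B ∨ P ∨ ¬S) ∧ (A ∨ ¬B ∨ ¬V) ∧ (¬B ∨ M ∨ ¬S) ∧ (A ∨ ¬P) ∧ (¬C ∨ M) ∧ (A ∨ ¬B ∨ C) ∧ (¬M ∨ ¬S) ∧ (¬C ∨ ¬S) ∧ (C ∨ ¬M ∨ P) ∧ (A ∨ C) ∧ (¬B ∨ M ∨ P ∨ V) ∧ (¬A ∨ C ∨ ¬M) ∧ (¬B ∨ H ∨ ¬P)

Unit clause (H) forces H = True.
In (¬B ∨ ¬H) only ¬B is left, so B = False.
In (B ∨ ¬C) only ¬C is left, so C = False.
In (A ∨ C) only A is left, so A = True.
In (¬A ∨ C ∨ ¬M) only ¬M is left, so M = False.
Set V = True.
Set P = False.
Set S = True.
All clauses satisfied.

V = True, B = False, M = False, H = True, P = False, A = True, S = True, C = False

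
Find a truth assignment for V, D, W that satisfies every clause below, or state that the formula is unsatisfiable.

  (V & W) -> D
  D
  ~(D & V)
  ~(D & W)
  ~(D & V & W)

V: False, D: True, W: False

Unit clause (D) forces D = True.
In (~D | ~W) only ~W is left, so W = False.
In (~D | ~V) only ~V is left, so V = False.
All clauses satisfied.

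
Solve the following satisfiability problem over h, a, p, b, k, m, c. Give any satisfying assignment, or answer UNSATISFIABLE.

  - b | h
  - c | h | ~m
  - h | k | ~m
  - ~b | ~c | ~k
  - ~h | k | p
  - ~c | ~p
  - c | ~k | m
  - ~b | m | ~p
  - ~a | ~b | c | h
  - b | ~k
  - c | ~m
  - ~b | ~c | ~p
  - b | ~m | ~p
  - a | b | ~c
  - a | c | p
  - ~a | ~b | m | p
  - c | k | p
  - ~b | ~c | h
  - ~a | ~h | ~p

h: True, a: False, p: True, b: False, k: False, m: False, c: False

Set h = True.
Set a = False.
Try p = False:
  (~h | k | p) forces k = True.
  (b | ~k) forces b = True.
  (~b | ~c | ~k) forces c = False.
  clause (a | c | p) is falsified — backtrack.
So p = True.
  then (~c | ~p) forces c = False.
  then (c | ~m) forces m = False.
  then (c | ~k | m) forces k = False.
  then (~b | m | ~p) forces b = False.
All clauses satisfied.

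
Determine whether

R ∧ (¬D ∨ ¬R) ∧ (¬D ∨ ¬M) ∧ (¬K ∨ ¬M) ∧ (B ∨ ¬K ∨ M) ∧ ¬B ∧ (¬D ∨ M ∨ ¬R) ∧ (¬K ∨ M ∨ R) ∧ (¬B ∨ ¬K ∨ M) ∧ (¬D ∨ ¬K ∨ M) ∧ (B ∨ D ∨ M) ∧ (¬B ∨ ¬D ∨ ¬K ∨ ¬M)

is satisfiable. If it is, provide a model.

K: False, R: True, B: False, D: False, M: True

Unit clause (R) forces R = True.
In (¬D ∨ ¬R) only ¬D is left, so D = False.
Unit clause (¬B) forces B = False.
In (B ∨ D ∨ M) only M is left, so M = True.
In (¬K ∨ ¬M) only ¬K is left, so K = False.
All clauses satisfied.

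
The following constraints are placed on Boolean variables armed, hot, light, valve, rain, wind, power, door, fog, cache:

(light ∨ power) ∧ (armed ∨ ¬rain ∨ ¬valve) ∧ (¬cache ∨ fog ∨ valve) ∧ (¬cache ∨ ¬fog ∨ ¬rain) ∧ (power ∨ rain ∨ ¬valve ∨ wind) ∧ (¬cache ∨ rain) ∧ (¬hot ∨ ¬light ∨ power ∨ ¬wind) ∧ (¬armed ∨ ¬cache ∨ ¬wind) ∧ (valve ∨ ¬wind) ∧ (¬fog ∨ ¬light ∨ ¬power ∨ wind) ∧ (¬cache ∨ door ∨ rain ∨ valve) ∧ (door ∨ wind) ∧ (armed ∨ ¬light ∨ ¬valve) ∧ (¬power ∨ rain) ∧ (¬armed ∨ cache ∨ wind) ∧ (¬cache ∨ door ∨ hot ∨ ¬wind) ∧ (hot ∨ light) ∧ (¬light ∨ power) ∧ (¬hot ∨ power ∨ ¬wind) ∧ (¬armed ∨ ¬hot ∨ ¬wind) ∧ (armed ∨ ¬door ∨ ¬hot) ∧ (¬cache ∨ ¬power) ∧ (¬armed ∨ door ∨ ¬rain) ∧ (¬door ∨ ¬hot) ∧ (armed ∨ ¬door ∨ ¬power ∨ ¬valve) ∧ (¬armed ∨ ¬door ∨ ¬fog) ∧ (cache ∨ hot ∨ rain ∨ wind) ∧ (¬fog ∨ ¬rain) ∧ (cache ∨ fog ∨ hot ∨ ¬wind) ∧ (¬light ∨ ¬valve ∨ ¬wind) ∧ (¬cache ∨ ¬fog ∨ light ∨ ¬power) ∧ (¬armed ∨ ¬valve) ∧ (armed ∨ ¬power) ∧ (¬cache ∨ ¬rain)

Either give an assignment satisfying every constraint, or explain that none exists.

Case armed = True:
  (¬armed ∨ ¬valve) forces valve = False.
  (valve ∨ ¬wind) forces wind = False.
  (door ∨ wind) forces door = True.
  (¬armed ∨ cache ∨ wind) forces cache = True.
  (¬cache ∨ fog ∨ valve) forces fog = True.
  Clause (¬armed ∨ ¬door ∨ ¬fog) is falsified — contradiction.
Case armed = False:
  (armed ∨ ¬power) forces power = False.
  (light ∨ power) forces light = True.
  Clause (¬light ∨ power) is falsified — contradiction.
Both cases fail, so the formula is unsatisfiable.

No satisfying assignment exists.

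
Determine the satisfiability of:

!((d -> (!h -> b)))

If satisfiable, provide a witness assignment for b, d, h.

b = False; d = True; h = False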